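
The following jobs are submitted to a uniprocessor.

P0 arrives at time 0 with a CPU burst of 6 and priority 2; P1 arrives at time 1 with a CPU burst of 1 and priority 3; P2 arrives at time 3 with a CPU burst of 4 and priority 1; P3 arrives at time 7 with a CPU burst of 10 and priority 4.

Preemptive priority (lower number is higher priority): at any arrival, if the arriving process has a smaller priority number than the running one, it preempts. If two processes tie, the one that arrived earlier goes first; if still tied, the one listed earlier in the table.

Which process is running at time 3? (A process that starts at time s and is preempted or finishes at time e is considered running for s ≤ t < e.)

Timeline: | P0 0-3 | P2 3-7 | P0 7-10 | P1 10-11 | P3 11-21 |
Completion: P0=10  P1=11  P2=7  P3=21
Turnaround (C−A): P0=10  P1=10  P2=4  P3=14

P2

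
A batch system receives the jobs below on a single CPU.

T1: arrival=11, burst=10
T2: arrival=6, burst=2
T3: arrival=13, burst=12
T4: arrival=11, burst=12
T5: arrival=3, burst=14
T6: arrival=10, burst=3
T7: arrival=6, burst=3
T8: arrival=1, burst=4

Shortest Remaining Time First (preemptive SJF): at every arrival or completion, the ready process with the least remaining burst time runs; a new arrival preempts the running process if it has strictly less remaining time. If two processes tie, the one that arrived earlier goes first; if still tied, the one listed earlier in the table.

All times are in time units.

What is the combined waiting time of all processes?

Timeline: | idle 0-1 | T8 1-5 | T5 5-6 | T2 6-8 | T7 8-11 | T6 11-14 | T1 14-24 | T4 24-36 | T3 36-48 | T5 48-61 |
Completion: T1=24  T2=8  T3=48  T4=36  T5=61  T6=14  T7=11  T8=5
Turnaround (C−A): T1=13  T2=2  T3=35  T4=25  T5=58  T6=4  T7=5  T8=4
Waiting = turnaround − burst: T1=3, T2=0, T3=23, T4=13, T5=44, T6=1, T7=2, T8=0
Total waiting = 3 + 0 + 23 + 13 + 44 + 1 + 2 + 0 = 86

86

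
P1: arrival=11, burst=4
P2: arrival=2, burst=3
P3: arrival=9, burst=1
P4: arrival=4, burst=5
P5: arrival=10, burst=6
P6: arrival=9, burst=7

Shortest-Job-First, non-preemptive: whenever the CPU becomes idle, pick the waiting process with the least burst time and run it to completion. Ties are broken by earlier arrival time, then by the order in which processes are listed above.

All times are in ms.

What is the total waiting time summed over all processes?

19

Gantt: | idle 0-2 | P2 2-5 | P4 5-10 | P3 10-11 | P1 11-15 | P5 15-21 | P6 21-28 |
Completion: P1=15  P2=5  P3=11  P4=10  P5=21  P6=28
Turnaround (C−A): P1=4  P2=3  P3=2  P4=6  P5=11  P6=19
Waiting = turnaround − burst: P1=0, P2=0, P3=1, P4=1, P5=5, P6=12
Total waiting = 0 + 0 + 1 + 1 + 5 + 12 = 19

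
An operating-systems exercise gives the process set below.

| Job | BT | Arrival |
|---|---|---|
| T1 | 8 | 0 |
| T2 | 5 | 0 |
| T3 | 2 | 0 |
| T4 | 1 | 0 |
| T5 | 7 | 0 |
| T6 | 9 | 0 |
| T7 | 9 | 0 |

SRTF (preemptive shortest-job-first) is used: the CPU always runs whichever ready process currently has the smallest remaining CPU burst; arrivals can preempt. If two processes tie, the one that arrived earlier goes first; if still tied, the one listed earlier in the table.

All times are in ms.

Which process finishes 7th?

Timeline: | T4 0-1 | T3 1-3 | T2 3-8 | T5 8-15 | T1 15-23 | T6 23-32 | T7 32-41 |
Completion: T1=23  T2=8  T3=3  T4=1  T5=15  T6=32  T7=41
Finish order: T4 → T3 → T2 → T5 → T1 → T6 → T7

T7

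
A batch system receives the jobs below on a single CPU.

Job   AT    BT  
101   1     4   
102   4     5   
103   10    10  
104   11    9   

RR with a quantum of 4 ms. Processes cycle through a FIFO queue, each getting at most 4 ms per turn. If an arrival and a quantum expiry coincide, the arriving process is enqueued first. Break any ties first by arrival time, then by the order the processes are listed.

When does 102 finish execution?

10

Gantt: | idle 0-1 | 101 1-5 | 102 5-10 | 103 10-14 | 104 14-18 | 103 18-22 | 104 22-26 | 103 26-28 | 104 28-29 |
Completion: 101=5  102=10  103=28  104=29
Turnaround (C−A): 101=4  102=6  103=18  104=18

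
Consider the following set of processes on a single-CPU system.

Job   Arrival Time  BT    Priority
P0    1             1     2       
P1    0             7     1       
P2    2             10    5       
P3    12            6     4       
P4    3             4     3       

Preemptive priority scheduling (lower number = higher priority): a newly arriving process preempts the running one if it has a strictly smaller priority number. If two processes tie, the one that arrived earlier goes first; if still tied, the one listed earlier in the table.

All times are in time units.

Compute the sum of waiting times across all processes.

Timeline: | P1 0-7 | P0 7-8 | P4 8-12 | P3 12-18 | P2 18-28 |
Completion: P0=8  P1=7  P2=28  P3=18  P4=12
Turnaround (C−A): P0=7  P1=7  P2=26  P3=6  P4=9
Waiting = turnaround − burst: P0=6, P1=0, P2=16, P3=0, P4=5
Total waiting = 6 + 0 + 16 + 0 + 5 = 27

27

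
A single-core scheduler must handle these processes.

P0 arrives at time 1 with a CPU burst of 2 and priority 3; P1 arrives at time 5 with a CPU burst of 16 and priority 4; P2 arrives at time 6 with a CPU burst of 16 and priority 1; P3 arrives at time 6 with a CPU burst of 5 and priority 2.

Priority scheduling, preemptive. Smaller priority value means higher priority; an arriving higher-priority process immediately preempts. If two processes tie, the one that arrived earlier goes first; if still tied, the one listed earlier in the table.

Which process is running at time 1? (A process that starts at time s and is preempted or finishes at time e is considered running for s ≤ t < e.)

P0

Timeline: | idle 0-1 | P0 1-3 | idle 3-5 | P1 5-6 | P2 6-22 | P3 22-27 | P1 27-42 |
Completion: P0=3  P1=42  P2=22  P3=27
Turnaround (C−A): P0=2  P1=37  P2=16  P3=21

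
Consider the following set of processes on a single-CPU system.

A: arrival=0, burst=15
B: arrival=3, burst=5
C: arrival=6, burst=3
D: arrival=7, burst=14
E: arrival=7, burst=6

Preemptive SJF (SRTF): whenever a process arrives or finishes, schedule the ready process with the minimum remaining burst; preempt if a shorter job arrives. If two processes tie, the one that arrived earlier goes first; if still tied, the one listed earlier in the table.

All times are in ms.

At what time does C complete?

11

Timeline: | A 0-3 | B 3-8 | C 8-11 | E 11-17 | A 17-29 | D 29-43 |
Completion: A=29  B=8  C=11  D=43  E=17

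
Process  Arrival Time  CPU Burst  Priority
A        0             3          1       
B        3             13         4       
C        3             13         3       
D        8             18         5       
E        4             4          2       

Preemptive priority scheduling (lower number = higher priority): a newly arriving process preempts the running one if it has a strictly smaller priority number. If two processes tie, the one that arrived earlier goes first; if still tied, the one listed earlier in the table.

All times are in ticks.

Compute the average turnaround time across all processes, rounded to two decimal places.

Schedule: | A 0-3 | C 3-4 | E 4-8 | C 8-20 | B 20-33 | D 33-51 |
Completion: A=3  B=33  C=20  D=51  E=8
Turnaround times: A=3, B=30, C=17, D=43, E=4
Average turnaround = (3+30+17+43+4) / 5 = 97/5 = 19.40

19.40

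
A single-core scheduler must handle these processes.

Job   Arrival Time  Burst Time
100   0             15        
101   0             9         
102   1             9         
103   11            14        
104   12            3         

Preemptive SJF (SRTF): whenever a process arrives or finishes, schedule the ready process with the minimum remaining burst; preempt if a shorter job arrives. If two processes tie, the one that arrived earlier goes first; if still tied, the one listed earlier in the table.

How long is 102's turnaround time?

Schedule: | 101 0-9 | 102 9-12 | 104 12-15 | 102 15-21 | 103 21-35 | 100 35-50 |
Completion: 100=50  101=9  102=21  103=35  104=15
Turnaround (C−A): 100=50  101=9  102=20  103=24  104=3
Turnaround(102) = completion − arrival = 21 − 1 = 20

20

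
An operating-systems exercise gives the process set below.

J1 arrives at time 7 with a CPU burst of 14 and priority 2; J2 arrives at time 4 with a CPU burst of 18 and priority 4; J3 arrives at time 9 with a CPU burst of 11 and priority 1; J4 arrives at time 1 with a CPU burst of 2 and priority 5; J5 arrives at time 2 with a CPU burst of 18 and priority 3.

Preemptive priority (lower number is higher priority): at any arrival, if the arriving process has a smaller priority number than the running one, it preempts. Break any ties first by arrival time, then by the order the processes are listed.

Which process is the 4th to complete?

J2

Timeline: | idle 0-1 | J4 1-2 | J5 2-7 | J1 7-9 | J3 9-20 | J1 20-32 | J5 32-45 | J2 45-63 | J4 63-64 |
Completion: J1=32  J2=63  J3=20  J4=64  J5=45
Finish order: J3 → J1 → J5 → J2 → J4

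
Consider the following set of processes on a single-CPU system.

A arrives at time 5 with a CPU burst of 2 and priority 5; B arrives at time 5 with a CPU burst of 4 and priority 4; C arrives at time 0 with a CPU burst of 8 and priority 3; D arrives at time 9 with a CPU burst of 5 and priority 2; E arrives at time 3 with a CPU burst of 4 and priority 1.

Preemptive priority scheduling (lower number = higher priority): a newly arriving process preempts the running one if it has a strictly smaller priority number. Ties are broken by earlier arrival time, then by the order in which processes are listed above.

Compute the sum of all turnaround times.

Timeline: | C 0-3 | E 3-7 | C 7-9 | D 9-14 | C 14-17 | B 17-21 | A 21-23 |
Completion: A=23  B=21  C=17  D=14  E=7
Turnaround = completion − arrival: A=18, B=16, C=17, D=5, E=4
Total turnaround = 18 + 16 + 17 + 5 + 4 = 60

60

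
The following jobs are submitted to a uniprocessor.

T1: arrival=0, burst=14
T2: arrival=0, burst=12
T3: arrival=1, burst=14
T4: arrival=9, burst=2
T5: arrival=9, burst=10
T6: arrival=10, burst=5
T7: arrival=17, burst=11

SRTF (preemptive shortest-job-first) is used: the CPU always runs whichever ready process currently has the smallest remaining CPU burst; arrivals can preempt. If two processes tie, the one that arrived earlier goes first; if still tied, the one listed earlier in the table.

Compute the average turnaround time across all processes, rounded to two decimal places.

27.00

Gantt: | T2 0-9 | T4 9-11 | T2 11-14 | T6 14-19 | T5 19-29 | T7 29-40 | T1 40-54 | T3 54-68 |
Completion: T1=54  T2=14  T3=68  T4=11  T5=29  T6=19  T7=40
Turnaround times: T1=54, T2=14, T3=67, T4=2, T5=20, T6=9, T7=23
Average turnaround = (54+14+67+2+20+9+23) / 7 = 189/7 = 27.00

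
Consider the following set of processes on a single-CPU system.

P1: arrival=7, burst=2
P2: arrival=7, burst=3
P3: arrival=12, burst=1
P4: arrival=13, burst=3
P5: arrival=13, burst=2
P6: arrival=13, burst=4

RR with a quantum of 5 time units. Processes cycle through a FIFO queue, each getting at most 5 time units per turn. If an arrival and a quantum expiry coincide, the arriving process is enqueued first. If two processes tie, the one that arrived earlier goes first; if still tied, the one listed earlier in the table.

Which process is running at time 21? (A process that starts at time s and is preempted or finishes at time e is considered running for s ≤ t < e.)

P6

Timeline: | idle 0-7 | P1 7-9 | P2 9-12 | P3 12-13 | P4 13-16 | P5 16-18 | P6 18-22 |
Completion: P1=9  P2=12  P3=13  P4=16  P5=18  P6=22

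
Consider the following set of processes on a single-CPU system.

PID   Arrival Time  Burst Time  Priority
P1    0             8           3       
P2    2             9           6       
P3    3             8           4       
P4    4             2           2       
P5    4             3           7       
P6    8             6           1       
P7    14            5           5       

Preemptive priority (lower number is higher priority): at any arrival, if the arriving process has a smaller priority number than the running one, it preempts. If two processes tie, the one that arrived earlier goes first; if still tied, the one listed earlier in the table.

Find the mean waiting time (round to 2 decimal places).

13.14

Timeline: | P1 0-4 | P4 4-6 | P1 6-8 | P6 8-14 | P1 14-16 | P3 16-24 | P7 24-29 | P2 29-38 | P5 38-41 |
Completion: P1=16  P2=38  P3=24  P4=6  P5=41  P6=14  P7=29
Turnaround (C−A): P1=16  P2=36  P3=21  P4=2  P5=37  P6=6  P7=15
Waiting times: P1=8, P2=27, P3=13, P4=0, P5=34, P6=0, P7=10
Average waiting = (8+27+13+0+34+0+10) / 7 = 92/7 = 13.14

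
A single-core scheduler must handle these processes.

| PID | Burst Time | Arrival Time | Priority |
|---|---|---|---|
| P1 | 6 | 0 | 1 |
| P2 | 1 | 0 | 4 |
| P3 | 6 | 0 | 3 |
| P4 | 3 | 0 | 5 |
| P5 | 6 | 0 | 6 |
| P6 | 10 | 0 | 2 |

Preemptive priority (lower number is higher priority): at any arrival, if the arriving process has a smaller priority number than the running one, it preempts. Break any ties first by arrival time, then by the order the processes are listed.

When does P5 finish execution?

32

Schedule: | P1 0-6 | P6 6-16 | P3 16-22 | P2 22-23 | P4 23-26 | P5 26-32 |
Completion: P1=6  P2=23  P3=22  P4=26  P5=32  P6=16
Turnaround (C−A): P1=6  P2=23  P3=22  P4=26  P5=32  P6=16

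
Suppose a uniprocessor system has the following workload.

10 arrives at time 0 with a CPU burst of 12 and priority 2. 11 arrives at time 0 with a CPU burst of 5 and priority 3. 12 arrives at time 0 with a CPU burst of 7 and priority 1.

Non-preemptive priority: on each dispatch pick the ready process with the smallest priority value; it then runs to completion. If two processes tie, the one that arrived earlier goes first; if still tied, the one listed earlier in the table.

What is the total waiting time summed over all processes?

26

Schedule: | 12 0-7 | 10 7-19 | 11 19-24 |
Completion: 10=19  11=24  12=7
Turnaround (C−A): 10=19  11=24  12=7
Waiting = turnaround − burst: 10=7, 11=19, 12=0
Total waiting = 7 + 19 + 0 = 26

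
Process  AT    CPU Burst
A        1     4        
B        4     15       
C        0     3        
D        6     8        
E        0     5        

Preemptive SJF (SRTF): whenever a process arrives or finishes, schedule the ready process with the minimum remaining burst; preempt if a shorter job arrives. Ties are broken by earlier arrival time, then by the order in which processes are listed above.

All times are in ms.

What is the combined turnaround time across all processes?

Schedule: | C 0-3 | A 3-7 | E 7-12 | D 12-20 | B 20-35 |
Completion: A=7  B=35  C=3  D=20  E=12
Turnaround (C−A): A=6  B=31  C=3  D=14  E=12
Turnaround = completion − arrival: A=6, B=31, C=3, D=14, E=12
Total turnaround = 6 + 31 + 3 + 14 + 12 = 66

66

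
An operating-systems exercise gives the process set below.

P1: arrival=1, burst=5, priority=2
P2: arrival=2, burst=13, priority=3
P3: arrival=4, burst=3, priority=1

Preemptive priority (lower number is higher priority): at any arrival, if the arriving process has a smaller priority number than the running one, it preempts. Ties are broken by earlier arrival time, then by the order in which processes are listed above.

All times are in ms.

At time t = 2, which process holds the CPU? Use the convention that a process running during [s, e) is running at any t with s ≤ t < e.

P1

Schedule: | idle 0-1 | P1 1-4 | P3 4-7 | P1 7-9 | P2 9-22 |
Completion: P1=9  P2=22  P3=7
Turnaround (C−A): P1=8  P2=20  P3=3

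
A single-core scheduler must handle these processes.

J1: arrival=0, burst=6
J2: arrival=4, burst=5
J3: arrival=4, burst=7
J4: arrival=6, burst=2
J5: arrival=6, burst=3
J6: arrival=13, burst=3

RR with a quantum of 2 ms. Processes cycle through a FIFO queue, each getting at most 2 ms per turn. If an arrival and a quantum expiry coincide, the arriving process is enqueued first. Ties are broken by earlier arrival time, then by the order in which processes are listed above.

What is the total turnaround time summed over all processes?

83

Gantt: | J1 0-4 | J2 4-6 | J3 6-8 | J1 8-10 | J4 10-12 | J5 12-14 | J2 14-16 | J3 16-18 | J6 18-20 | J5 20-21 | J2 21-22 | J3 22-24 | J6 24-25 | J3 25-26 |
Completion: J1=10  J2=22  J3=26  J4=12  J5=21  J6=25
Turnaround (C−A): J1=10  J2=18  J3=22  J4=6  J5=15  J6=12
Turnaround = completion − arrival: J1=10, J2=18, J3=22, J4=6, J5=15, J6=12
Total turnaround = 10 + 18 + 22 + 6 + 15 + 12 = 83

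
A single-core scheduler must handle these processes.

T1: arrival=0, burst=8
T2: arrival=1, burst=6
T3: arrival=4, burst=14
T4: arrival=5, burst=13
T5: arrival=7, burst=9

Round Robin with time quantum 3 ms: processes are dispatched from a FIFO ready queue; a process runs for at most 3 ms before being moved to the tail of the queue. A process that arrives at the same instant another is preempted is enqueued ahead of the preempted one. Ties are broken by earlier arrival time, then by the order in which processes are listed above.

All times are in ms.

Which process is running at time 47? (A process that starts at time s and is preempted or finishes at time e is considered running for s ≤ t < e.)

T3

Schedule: | T1 0-3 | T2 3-6 | T1 6-9 | T3 9-12 | T4 12-15 | T2 15-18 | T5 18-21 | T1 21-23 | T3 23-26 | T4 26-29 | T5 29-32 | T3 32-35 | T4 35-38 | T5 38-41 | T3 41-44 | T4 44-47 | T3 47-49 | T4 49-50 |
Completion: T1=23  T2=18  T3=49  T4=50  T5=41
Turnaround (C−A): T1=23  T2=17  T3=45  T4=45  T5=34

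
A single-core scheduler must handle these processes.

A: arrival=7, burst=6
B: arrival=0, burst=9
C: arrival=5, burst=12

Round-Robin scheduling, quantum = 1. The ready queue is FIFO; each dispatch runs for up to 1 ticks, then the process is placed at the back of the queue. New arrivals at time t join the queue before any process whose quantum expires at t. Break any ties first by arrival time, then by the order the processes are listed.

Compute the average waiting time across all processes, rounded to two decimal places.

8.67

Timeline: | B 0-5 | C 5-6 | B 6-7 | C 7-8 | A 8-9 | B 9-10 | C 10-11 | A 11-12 | B 12-13 | C 13-14 | A 14-15 | B 15-16 | C 16-17 | A 17-18 | C 18-19 | A 19-20 | C 20-21 | A 21-22 | C 22-27 |
Completion: A=22  B=16  C=27
Waiting times: A=9, B=7, C=10
Average waiting = (9+7+10) / 3 = 26/3 = 8.67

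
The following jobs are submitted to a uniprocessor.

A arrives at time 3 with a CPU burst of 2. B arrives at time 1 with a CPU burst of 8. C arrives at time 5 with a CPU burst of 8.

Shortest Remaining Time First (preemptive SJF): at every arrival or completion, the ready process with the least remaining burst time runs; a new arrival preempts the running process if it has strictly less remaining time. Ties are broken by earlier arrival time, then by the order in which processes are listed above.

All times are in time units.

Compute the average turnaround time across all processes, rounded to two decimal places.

Gantt: | idle 0-1 | B 1-3 | A 3-5 | B 5-11 | C 11-19 |
Completion: A=5  B=11  C=19
Turnaround (C−A): A=2  B=10  C=14
Turnaround times: A=2, B=10, C=14
Average turnaround = (2+10+14) / 3 = 26/3 = 8.67

8.67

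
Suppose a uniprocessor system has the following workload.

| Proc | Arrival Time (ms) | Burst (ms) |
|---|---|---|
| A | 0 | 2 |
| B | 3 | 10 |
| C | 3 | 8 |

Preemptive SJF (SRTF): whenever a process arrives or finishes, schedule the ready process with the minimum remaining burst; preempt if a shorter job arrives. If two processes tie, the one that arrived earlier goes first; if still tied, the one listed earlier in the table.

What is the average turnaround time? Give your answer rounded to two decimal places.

9.33

Gantt: | A 0-2 | idle 2-3 | C 3-11 | B 11-21 |
Completion: A=2  B=21  C=11
Turnaround (C−A): A=2  B=18  C=8
Turnaround times: A=2, B=18, C=8
Average turnaround = (2+18+8) / 3 = 28/3 = 9.33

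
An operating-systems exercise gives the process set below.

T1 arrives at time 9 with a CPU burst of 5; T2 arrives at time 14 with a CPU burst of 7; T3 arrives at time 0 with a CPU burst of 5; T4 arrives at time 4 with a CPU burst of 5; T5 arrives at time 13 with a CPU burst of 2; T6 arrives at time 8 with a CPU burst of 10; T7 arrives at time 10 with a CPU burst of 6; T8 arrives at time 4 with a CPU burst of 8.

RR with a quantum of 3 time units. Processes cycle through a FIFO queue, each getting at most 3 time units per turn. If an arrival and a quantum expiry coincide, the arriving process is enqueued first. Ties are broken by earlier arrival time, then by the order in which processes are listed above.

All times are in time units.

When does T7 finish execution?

Timeline: | T3 0-5 | T4 5-8 | T8 8-11 | T6 11-14 | T4 14-16 | T1 16-19 | T7 19-22 | T8 22-25 | T5 25-27 | T2 27-30 | T6 30-33 | T1 33-35 | T7 35-38 | T8 38-40 | T2 40-43 | T6 43-46 | T2 46-47 | T6 47-48 |
Completion: T1=35  T2=47  T3=5  T4=16  T5=27  T6=48  T7=38  T8=40

38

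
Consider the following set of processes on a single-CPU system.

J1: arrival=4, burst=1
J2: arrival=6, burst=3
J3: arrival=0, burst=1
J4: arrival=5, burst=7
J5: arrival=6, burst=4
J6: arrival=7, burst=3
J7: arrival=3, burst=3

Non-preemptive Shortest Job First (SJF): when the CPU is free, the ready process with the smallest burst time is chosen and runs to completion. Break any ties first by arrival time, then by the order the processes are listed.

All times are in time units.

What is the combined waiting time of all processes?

25

Schedule: | J3 0-1 | idle 1-3 | J7 3-6 | J1 6-7 | J2 7-10 | J6 10-13 | J5 13-17 | J4 17-24 |
Completion: J1=7  J2=10  J3=1  J4=24  J5=17  J6=13  J7=6
Turnaround (C−A): J1=3  J2=4  J3=1  J4=19  J5=11  J6=6  J7=3
Waiting = turnaround − burst: J1=2, J2=1, J3=0, J4=12, J5=7, J6=3, J7=0
Total waiting = 2 + 1 + 0 + 12 + 7 + 3 + 0 = 25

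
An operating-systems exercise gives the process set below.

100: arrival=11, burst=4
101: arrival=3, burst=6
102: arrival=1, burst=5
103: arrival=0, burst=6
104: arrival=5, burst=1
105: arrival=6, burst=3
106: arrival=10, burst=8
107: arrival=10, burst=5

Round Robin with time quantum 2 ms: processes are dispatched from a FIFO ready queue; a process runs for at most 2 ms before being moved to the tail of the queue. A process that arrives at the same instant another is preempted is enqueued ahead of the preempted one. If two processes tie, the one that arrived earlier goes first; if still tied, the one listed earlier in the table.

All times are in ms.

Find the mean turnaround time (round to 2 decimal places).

Timeline: | 103 0-2 | 102 2-4 | 103 4-6 | 101 6-8 | 102 8-10 | 104 10-11 | 105 11-13 | 103 13-15 | 101 15-17 | 106 17-19 | 107 19-21 | 102 21-22 | 100 22-24 | 105 24-25 | 101 25-27 | 106 27-29 | 107 29-31 | 100 31-33 | 106 33-35 | 107 35-36 | 106 36-38 |
Completion: 100=33  101=27  102=22  103=15  104=11  105=25  106=38  107=36
Turnaround times: 100=22, 101=24, 102=21, 103=15, 104=6, 105=19, 106=28, 107=26
Average turnaround = (22+24+21+15+6+19+28+26) / 8 = 161/8 = 20.13

20.13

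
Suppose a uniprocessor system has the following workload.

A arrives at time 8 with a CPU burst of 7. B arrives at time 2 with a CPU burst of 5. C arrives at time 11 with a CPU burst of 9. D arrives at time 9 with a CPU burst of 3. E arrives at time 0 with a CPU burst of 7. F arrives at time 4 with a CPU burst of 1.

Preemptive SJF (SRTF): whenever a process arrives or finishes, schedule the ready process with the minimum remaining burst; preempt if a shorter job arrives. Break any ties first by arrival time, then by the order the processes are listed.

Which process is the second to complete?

E

Timeline: | E 0-4 | F 4-5 | E 5-8 | B 8-9 | D 9-12 | B 12-16 | A 16-23 | C 23-32 |
Completion: A=23  B=16  C=32  D=12  E=8  F=5
Turnaround (C−A): A=15  B=14  C=21  D=3  E=8  F=1
Finish order: F → E → D → B → A → C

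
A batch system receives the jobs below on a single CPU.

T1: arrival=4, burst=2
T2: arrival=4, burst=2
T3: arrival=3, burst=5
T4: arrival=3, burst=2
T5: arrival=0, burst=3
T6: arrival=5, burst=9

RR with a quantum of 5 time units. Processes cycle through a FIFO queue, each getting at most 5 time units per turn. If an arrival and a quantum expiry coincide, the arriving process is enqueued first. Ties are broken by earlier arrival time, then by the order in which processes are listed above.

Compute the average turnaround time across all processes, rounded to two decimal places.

8.50

Timeline: | T5 0-3 | T3 3-8 | T4 8-10 | T1 10-12 | T2 12-14 | T6 14-23 |
Completion: T1=12  T2=14  T3=8  T4=10  T5=3  T6=23
Turnaround (C−A): T1=8  T2=10  T3=5  T4=7  T5=3  T6=18
Turnaround times: T1=8, T2=10, T3=5, T4=7, T5=3, T6=18
Average turnaround = (8+10+5+7+3+18) / 6 = 51/6 = 8.50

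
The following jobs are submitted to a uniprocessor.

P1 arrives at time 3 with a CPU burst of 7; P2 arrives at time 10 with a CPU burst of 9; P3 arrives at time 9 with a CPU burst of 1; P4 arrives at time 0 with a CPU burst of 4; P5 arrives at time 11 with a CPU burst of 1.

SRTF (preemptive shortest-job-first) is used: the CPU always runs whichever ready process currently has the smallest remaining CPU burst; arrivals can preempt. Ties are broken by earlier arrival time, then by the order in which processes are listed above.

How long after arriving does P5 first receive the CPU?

Gantt: | P4 0-4 | P1 4-9 | P3 9-10 | P1 10-12 | P5 12-13 | P2 13-22 |
Completion: P1=12  P2=22  P3=10  P4=4  P5=13
Turnaround (C−A): P1=9  P2=12  P3=1  P4=4  P5=2
Response(P5) = first start − arrival = 12 − 11 = 1

1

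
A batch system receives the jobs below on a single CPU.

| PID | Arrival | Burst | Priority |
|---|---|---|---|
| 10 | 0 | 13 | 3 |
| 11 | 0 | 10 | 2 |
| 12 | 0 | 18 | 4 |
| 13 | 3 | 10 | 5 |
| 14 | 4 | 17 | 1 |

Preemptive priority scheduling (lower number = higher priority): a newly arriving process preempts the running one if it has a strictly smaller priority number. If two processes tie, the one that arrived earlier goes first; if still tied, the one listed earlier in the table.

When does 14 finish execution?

21

Timeline: | 11 0-4 | 14 4-21 | 11 21-27 | 10 27-40 | 12 40-58 | 13 58-68 |
Completion: 10=40  11=27  12=58  13=68  14=21
Turnaround (C−A): 10=40  11=27  12=58  13=65  14=17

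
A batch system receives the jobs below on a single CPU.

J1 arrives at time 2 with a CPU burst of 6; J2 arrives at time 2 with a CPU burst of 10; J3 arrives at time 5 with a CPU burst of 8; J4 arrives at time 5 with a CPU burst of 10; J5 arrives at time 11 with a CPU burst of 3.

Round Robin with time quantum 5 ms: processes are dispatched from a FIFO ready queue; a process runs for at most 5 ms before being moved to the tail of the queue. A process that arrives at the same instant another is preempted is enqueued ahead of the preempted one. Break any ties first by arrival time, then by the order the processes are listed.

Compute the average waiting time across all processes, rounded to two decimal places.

18.20

Schedule: | idle 0-2 | J1 2-7 | J2 7-12 | J3 12-17 | J4 17-22 | J1 22-23 | J5 23-26 | J2 26-31 | J3 31-34 | J4 34-39 |
Completion: J1=23  J2=31  J3=34  J4=39  J5=26
Waiting times: J1=15, J2=19, J3=21, J4=24, J5=12
Average waiting = (15+19+21+24+12) / 5 = 91/5 = 18.20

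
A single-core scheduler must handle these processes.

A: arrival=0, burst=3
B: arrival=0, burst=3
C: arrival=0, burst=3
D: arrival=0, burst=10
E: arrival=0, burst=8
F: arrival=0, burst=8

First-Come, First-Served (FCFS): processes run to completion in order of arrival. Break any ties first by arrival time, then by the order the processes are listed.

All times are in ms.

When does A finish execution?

3

Schedule: | A 0-3 | B 3-6 | C 6-9 | D 9-19 | E 19-27 | F 27-35 |
Completion: A=3  B=6  C=9  D=19  E=27  F=35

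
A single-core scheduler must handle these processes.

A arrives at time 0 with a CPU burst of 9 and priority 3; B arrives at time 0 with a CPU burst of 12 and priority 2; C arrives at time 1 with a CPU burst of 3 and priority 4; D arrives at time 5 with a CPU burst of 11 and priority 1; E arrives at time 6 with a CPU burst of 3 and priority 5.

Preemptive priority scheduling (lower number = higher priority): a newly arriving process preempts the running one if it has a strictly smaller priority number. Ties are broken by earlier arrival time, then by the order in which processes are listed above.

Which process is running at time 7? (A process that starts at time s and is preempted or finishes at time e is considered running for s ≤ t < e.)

Timeline: | B 0-5 | D 5-16 | B 16-23 | A 23-32 | C 32-35 | E 35-38 |
Completion: A=32  B=23  C=35  D=16  E=38
Turnaround (C−A): A=32  B=23  C=34  D=11  E=32

D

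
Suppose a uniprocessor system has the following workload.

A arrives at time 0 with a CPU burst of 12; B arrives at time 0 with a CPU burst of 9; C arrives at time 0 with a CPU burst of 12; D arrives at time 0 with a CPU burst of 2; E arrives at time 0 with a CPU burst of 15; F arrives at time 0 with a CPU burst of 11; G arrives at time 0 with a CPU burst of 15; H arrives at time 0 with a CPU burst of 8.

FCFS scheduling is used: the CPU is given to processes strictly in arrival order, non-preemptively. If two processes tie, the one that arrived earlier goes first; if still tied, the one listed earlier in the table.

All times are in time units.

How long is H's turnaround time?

Gantt: | A 0-12 | B 12-21 | C 21-33 | D 33-35 | E 35-50 | F 50-61 | G 61-76 | H 76-84 |
Completion: A=12  B=21  C=33  D=35  E=50  F=61  G=76  H=84
Turnaround (C−A): A=12  B=21  C=33  D=35  E=50  F=61  G=76  H=84
Turnaround(H) = completion − arrival = 84 − 0 = 84

84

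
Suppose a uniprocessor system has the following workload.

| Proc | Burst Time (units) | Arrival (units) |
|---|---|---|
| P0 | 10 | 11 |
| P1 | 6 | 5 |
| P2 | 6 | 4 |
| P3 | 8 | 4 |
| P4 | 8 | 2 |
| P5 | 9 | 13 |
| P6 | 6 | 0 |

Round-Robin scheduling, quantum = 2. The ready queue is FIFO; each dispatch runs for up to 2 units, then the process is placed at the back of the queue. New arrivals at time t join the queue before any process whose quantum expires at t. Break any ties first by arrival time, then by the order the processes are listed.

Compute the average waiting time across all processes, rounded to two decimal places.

25.29

Gantt: | P6 0-2 | P4 2-4 | P6 4-6 | P2 6-8 | P3 8-10 | P4 10-12 | P1 12-14 | P6 14-16 | P2 16-18 | P3 18-20 | P0 20-22 | P4 22-24 | P5 24-26 | P1 26-28 | P2 28-30 | P3 30-32 | P0 32-34 | P4 34-36 | P5 36-38 | P1 38-40 | P3 40-42 | P0 42-44 | P5 44-46 | P0 46-48 | P5 48-50 | P0 50-52 | P5 52-53 |
Completion: P0=52  P1=40  P2=30  P3=42  P4=36  P5=53  P6=16
Waiting times: P0=31, P1=29, P2=20, P3=30, P4=26, P5=31, P6=10
Average waiting = (31+29+20+30+26+31+10) / 7 = 177/7 = 25.29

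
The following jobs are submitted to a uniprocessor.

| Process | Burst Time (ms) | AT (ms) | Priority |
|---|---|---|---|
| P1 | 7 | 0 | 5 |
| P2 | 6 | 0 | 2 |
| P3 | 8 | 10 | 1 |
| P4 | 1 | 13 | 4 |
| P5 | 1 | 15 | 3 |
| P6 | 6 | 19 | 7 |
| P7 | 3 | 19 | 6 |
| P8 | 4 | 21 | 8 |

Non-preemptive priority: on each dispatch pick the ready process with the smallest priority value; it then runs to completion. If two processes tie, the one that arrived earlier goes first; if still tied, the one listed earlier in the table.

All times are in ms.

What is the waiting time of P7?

4

Schedule: | P2 0-6 | P1 6-13 | P3 13-21 | P5 21-22 | P4 22-23 | P7 23-26 | P6 26-32 | P8 32-36 |
Completion: P1=13  P2=6  P3=21  P4=23  P5=22  P6=32  P7=26  P8=36
Turnaround (C−A): P1=13  P2=6  P3=11  P4=10  P5=7  P6=13  P7=7  P8=15
Waiting(P7) = turnaround − burst = 7 − 3 = 4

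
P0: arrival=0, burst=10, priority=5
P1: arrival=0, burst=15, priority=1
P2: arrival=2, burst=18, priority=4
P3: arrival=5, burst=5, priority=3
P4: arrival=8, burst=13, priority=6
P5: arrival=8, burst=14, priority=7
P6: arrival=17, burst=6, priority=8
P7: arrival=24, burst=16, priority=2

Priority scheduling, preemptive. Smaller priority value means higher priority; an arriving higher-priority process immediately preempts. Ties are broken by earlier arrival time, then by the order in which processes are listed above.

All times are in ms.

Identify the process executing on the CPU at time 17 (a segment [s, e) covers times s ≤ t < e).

P3

Timeline: | P1 0-15 | P3 15-20 | P2 20-24 | P7 24-40 | P2 40-54 | P0 54-64 | P4 64-77 | P5 77-91 | P6 91-97 |
Completion: P0=64  P1=15  P2=54  P3=20  P4=77  P5=91  P6=97  P7=40
Turnaround (C−A): P0=64  P1=15  P2=52  P3=15  P4=69  P5=83  P6=80  P7=16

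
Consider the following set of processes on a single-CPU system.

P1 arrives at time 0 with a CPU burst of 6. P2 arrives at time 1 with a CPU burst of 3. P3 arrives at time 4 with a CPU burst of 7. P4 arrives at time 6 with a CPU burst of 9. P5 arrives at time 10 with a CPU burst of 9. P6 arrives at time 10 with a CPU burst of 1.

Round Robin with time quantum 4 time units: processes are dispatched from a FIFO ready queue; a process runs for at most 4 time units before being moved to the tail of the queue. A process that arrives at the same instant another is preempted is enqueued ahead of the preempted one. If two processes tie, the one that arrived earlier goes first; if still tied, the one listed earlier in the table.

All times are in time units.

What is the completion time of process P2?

Schedule: | P1 0-4 | P2 4-7 | P3 7-11 | P1 11-13 | P4 13-17 | P5 17-21 | P6 21-22 | P3 22-25 | P4 25-29 | P5 29-33 | P4 33-34 | P5 34-35 |
Completion: P1=13  P2=7  P3=25  P4=34  P5=35  P6=22

7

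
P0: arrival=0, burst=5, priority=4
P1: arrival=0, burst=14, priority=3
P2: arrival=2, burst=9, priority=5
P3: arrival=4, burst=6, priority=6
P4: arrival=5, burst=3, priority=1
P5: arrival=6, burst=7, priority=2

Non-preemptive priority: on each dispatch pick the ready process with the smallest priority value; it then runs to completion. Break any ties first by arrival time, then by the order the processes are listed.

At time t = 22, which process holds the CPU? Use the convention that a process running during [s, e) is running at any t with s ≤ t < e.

P5

Timeline: | P1 0-14 | P4 14-17 | P5 17-24 | P0 24-29 | P2 29-38 | P3 38-44 |
Completion: P0=29  P1=14  P2=38  P3=44  P4=17  P5=24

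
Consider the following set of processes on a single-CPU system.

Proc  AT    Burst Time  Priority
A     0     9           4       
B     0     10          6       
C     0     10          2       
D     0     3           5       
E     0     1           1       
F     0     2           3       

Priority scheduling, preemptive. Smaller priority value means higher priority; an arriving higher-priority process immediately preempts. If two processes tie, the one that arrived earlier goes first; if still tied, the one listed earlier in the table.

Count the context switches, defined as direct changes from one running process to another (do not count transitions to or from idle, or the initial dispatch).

5

Gantt: | E 0-1 | C 1-11 | F 11-13 | A 13-22 | D 22-25 | B 25-35 |
Completion: A=22  B=35  C=11  D=25  E=1  F=13
Turnaround (C−A): A=22  B=35  C=11  D=25  E=1  F=13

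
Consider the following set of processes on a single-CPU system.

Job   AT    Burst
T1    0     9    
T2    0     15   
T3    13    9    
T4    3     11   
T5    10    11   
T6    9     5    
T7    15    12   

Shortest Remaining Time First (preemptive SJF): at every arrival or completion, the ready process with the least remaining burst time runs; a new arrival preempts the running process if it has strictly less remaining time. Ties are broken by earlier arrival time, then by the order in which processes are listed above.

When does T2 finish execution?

72

Schedule: | T1 0-9 | T6 9-14 | T3 14-23 | T4 23-34 | T5 34-45 | T7 45-57 | T2 57-72 |
Completion: T1=9  T2=72  T3=23  T4=34  T5=45  T6=14  T7=57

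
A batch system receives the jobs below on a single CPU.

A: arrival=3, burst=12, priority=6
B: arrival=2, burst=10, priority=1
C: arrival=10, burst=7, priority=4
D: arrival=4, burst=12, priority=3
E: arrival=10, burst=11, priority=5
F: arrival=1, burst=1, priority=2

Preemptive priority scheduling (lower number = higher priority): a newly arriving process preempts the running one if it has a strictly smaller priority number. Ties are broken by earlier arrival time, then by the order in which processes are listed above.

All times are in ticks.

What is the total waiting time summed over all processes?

82

Timeline: | idle 0-1 | F 1-2 | B 2-12 | D 12-24 | C 24-31 | E 31-42 | A 42-54 |
Completion: A=54  B=12  C=31  D=24  E=42  F=2
Turnaround (C−A): A=51  B=10  C=21  D=20  E=32  F=1
Waiting = turnaround − burst: A=39, B=0, C=14, D=8, E=21, F=0
Total waiting = 39 + 0 + 14 + 8 + 21 + 0 = 82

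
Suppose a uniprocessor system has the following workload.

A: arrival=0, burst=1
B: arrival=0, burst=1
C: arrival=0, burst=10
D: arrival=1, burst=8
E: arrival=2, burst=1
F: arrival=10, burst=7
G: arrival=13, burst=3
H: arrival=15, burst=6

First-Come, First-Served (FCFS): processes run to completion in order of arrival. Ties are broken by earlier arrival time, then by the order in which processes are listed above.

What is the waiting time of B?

1

Schedule: | A 0-1 | B 1-2 | C 2-12 | D 12-20 | E 20-21 | F 21-28 | G 28-31 | H 31-37 |
Completion: A=1  B=2  C=12  D=20  E=21  F=28  G=31  H=37
Turnaround (C−A): A=1  B=2  C=12  D=19  E=19  F=18  G=18  H=22
Waiting(B) = turnaround − burst = 2 − 1 = 1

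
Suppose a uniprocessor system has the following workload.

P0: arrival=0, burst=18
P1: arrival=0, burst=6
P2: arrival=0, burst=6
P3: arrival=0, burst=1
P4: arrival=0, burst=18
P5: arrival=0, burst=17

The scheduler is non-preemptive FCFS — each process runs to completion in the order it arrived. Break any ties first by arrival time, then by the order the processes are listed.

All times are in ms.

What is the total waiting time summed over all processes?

Schedule: | P0 0-18 | P1 18-24 | P2 24-30 | P3 30-31 | P4 31-49 | P5 49-66 |
Completion: P0=18  P1=24  P2=30  P3=31  P4=49  P5=66
Turnaround (C−A): P0=18  P1=24  P2=30  P3=31  P4=49  P5=66
Waiting = turnaround − burst: P0=0, P1=18, P2=24, P3=30, P4=31, P5=49
Total waiting = 0 + 18 + 24 + 30 + 31 + 49 = 152

152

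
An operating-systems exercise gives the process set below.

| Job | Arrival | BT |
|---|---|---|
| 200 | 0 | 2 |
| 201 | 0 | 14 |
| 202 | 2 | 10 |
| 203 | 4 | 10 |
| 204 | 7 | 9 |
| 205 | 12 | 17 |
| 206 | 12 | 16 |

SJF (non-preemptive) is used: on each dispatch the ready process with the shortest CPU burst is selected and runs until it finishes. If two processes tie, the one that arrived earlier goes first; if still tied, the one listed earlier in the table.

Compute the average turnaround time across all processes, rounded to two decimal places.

30.43

Timeline: | 200 0-2 | 202 2-12 | 204 12-21 | 203 21-31 | 201 31-45 | 206 45-61 | 205 61-78 |
Completion: 200=2  201=45  202=12  203=31  204=21  205=78  206=61
Turnaround (C−A): 200=2  201=45  202=10  203=27  204=14  205=66  206=49
Turnaround times: 200=2, 201=45, 202=10, 203=27, 204=14, 205=66, 206=49
Average turnaround = (2+45+10+27+14+66+49) / 7 = 213/7 = 30.43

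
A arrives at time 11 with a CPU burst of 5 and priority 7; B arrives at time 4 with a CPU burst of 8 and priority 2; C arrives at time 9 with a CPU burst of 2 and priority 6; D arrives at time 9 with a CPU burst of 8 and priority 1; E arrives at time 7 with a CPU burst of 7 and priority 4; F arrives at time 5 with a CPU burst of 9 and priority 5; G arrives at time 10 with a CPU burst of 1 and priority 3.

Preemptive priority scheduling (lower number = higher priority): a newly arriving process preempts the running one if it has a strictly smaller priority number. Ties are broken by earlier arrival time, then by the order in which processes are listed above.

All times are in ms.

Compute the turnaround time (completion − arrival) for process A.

33

Gantt: | idle 0-4 | B 4-9 | D 9-17 | B 17-20 | G 20-21 | E 21-28 | F 28-37 | C 37-39 | A 39-44 |
Completion: A=44  B=20  C=39  D=17  E=28  F=37  G=21
Turnaround (C−A): A=33  B=16  C=30  D=8  E=21  F=32  G=11
Turnaround(A) = completion − arrival = 44 − 11 = 33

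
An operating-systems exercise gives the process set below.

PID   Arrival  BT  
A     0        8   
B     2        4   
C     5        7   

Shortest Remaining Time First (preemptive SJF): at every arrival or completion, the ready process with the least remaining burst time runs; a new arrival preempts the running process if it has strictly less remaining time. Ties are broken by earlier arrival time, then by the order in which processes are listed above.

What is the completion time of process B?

6

Gantt: | A 0-2 | B 2-6 | A 6-12 | C 12-19 |
Completion: A=12  B=6  C=19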